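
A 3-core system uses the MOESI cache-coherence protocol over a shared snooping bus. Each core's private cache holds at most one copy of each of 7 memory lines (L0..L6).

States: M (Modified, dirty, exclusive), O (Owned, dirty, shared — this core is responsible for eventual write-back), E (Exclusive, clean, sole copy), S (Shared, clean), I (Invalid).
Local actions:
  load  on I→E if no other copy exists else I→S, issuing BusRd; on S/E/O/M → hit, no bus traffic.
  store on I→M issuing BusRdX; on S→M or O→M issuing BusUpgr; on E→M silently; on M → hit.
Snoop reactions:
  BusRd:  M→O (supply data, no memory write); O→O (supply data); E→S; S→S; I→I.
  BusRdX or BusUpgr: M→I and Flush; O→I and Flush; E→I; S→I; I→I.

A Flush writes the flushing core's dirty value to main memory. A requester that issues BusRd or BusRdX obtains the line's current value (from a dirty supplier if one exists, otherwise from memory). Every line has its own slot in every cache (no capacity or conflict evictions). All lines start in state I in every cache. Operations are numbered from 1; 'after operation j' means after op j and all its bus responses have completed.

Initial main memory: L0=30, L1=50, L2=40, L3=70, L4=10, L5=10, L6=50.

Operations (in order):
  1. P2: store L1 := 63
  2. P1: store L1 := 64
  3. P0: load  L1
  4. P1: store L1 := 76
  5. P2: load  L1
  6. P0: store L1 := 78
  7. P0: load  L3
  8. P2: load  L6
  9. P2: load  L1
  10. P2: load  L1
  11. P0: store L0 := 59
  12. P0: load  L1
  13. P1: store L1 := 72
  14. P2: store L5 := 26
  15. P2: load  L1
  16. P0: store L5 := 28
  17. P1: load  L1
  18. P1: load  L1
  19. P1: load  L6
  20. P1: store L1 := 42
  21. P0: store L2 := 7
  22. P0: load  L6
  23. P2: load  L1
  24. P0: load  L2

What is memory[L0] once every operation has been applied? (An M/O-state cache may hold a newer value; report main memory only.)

[1] P2: store L1 := 63 | P0:I, P1:I, P2:M(63) | bus: BusRdX
[2] P1: store L1 := 64 | P0:I, P1:M(64), P2:I | bus: BusRdX,Flush
[3] P0: load  L1 | P0:S(64), P1:O(64), P2:I | bus: BusRd
[4] P1: store L1 := 76 | P0:I, P1:M(76), P2:I | bus: BusUpgr
[5] P2: load  L1 | P0:I, P1:O(76), P2:S(76) | bus: BusRd
[6] P0: store L1 := 78 | P0:M(78), P1:I, P2:I | bus: BusRdX,Flush
[7] P0: load  L3 | P0:E(70), P1:I, P2:I | bus: BusRd
[8] P2: load  L6 | P0:I, P1:I, P2:E(50) | bus: BusRd
[9] P2: load  L1 | P0:O(78), P1:I, P2:S(78) | bus: BusRd
[10] P2: load  L1 | P0:O(78), P1:I, P2:S(78) | bus: none
[11] P0: store L0 := 59 | P0:M(59), P1:I, P2:I | bus: BusRdX
[12] P0: load  L1 | P0:O(78), P1:I, P2:S(78) | bus: none
[13] P1: store L1 := 72 | P0:I, P1:M(72), P2:I | bus: BusRdX,Flush
[14] P2: store L5 := 26 | P0:I, P1:I, P2:M(26) | bus: BusRdX
[15] P2: load  L1 | P0:I, P1:O(72), P2:S(72) | bus: BusRd
[16] P0: store L5 := 28 | P0:M(28), P1:I, P2:I | bus: BusRdX,Flush
[17] P1: load  L1 | P0:I, P1:O(72), P2:S(72) | bus: none
[18] P1: load  L1 | P0:I, P1:O(72), P2:S(72) | bus: none
[19] P1: load  L6 | P0:I, P1:S(50), P2:S(50) | bus: BusRd
[20] P1: store L1 := 42 | P0:I, P1:M(42), P2:I | bus: BusUpgr
[21] P0: store L2 := 7 | P0:M(7), P1:I, P2:I | bus: BusRdX
[22] P0: load  L6 | P0:S(50), P1:S(50), P2:S(50) | bus: BusRd
[23] P2: load  L1 | P0:I, P1:O(42), P2:S(42) | bus: BusRd
[24] P0: load  L2 | P0:M(7), P1:I, P2:I | bus: none

memory[L0] = 30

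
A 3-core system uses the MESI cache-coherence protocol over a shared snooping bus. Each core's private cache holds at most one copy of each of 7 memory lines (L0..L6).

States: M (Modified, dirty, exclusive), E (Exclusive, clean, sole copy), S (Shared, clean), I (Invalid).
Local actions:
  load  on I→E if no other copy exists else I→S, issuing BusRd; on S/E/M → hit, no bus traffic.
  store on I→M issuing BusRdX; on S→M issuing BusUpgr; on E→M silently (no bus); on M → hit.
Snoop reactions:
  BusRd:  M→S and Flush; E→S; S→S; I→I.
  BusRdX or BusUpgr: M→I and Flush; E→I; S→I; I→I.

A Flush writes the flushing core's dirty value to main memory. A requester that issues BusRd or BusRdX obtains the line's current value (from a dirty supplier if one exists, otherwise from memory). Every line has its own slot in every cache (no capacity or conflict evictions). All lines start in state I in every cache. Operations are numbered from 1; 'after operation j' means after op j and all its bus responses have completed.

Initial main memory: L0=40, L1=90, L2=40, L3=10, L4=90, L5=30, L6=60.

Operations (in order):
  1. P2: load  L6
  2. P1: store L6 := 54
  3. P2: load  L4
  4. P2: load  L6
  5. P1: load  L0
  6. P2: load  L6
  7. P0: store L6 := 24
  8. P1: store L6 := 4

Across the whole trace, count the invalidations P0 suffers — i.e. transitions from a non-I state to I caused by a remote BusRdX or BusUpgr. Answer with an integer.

step 1: P2: load  L6  ⟶  IIE  (L6)  txn=BusRd  M[L6]=60
step 2: P1: store L6 := 54  ⟶  IMI  (L6)  txn=BusRdX  M[L6]=60
step 3: P2: load  L4  ⟶  IIE  (L4)  txn=BusRd  M[L4]=90
step 4: P2: load  L6  ⟶  ISS  (L6)  txn=BusRd+Flush  M[L6]=54
step 5: P1: load  L0  ⟶  IEI  (L0)  txn=BusRd  M[L0]=40
step 6: P2: load  L6  ⟶  ISS  (L6)  txn=∅  M[L6]=54
step 7: P0: store L6 := 24  ⟶  MII  (L6)  txn=BusRdX  M[L6]=54
step 8: P1: store L6 := 4  ⟶  IMI  (L6)  txn=BusRdX+Flush  M[L6]=24

invalidations = 1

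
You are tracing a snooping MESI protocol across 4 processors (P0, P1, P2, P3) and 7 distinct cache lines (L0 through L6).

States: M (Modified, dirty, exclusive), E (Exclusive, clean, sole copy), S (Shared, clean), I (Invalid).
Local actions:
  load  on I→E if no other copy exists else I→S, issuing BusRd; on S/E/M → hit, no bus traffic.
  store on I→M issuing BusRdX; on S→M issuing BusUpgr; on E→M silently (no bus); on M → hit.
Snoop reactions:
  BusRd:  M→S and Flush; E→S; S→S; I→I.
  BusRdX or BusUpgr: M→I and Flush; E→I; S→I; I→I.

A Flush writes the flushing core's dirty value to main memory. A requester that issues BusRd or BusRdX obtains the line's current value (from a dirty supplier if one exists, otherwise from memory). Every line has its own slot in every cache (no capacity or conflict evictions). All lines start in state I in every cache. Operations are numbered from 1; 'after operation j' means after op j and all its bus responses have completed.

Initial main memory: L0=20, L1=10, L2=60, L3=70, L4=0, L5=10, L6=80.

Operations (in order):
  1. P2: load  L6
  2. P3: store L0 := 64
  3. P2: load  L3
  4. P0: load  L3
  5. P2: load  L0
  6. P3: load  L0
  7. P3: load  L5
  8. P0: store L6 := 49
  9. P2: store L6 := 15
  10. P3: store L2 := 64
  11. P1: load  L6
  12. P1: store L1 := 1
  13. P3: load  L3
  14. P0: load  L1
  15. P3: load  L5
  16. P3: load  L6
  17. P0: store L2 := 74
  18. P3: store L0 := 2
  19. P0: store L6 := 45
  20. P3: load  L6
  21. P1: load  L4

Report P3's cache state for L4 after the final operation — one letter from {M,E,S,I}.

state = I

step 1: P2: load  L6  ⟶  IIEI  (L6)  txn=BusRd  M[L6]=80
step 2: P3: store L0 := 64  ⟶  IIIM  (L0)  txn=BusRdX  M[L0]=20
step 3: P2: load  L3  ⟶  IIEI  (L3)  txn=BusRd  M[L3]=70
step 4: P0: load  L3  ⟶  SISI  (L3)  txn=BusRd  M[L3]=70
step 5: P2: load  L0  ⟶  IISS  (L0)  txn=BusRd+Flush  M[L0]=64
step 6: P3: load  L0  ⟶  IISS  (L0)  txn=∅  M[L0]=64
step 7: P3: load  L5  ⟶  IIIE  (L5)  txn=BusRd  M[L5]=10
step 8: P0: store L6 := 49  ⟶  MIII  (L6)  txn=BusRdX  M[L6]=80
step 9: P2: store L6 := 15  ⟶  IIMI  (L6)  txn=BusRdX+Flush  M[L6]=49
step 10: P3: store L2 := 64  ⟶  IIIM  (L2)  txn=BusRdX  M[L2]=60
step 11: P1: load  L6  ⟶  ISSI  (L6)  txn=BusRd+Flush  M[L6]=15
step 12: P1: store L1 := 1  ⟶  IMII  (L1)  txn=BusRdX  M[L1]=10
step 13: P3: load  L3  ⟶  SISS  (L3)  txn=BusRd  M[L3]=70
step 14: P0: load  L1  ⟶  SSII  (L1)  txn=BusRd+Flush  M[L1]=1
step 15: P3: load  L5  ⟶  IIIE  (L5)  txn=∅  M[L5]=10
step 16: P3: load  L6  ⟶  ISSS  (L6)  txn=BusRd  M[L6]=15
step 17: P0: store L2 := 74  ⟶  MIII  (L2)  txn=BusRdX+Flush  M[L2]=64
step 18: P3: store L0 := 2  ⟶  IIIM  (L0)  txn=BusUpgr  M[L0]=64
step 19: P0: store L6 := 45  ⟶  MIII  (L6)  txn=BusRdX  M[L6]=15
step 20: P3: load  L6  ⟶  SIIS  (L6)  txn=BusRd+Flush  M[L6]=45
step 21: P1: load  L4  ⟶  IEII  (L4)  txn=BusRd  M[L4]=0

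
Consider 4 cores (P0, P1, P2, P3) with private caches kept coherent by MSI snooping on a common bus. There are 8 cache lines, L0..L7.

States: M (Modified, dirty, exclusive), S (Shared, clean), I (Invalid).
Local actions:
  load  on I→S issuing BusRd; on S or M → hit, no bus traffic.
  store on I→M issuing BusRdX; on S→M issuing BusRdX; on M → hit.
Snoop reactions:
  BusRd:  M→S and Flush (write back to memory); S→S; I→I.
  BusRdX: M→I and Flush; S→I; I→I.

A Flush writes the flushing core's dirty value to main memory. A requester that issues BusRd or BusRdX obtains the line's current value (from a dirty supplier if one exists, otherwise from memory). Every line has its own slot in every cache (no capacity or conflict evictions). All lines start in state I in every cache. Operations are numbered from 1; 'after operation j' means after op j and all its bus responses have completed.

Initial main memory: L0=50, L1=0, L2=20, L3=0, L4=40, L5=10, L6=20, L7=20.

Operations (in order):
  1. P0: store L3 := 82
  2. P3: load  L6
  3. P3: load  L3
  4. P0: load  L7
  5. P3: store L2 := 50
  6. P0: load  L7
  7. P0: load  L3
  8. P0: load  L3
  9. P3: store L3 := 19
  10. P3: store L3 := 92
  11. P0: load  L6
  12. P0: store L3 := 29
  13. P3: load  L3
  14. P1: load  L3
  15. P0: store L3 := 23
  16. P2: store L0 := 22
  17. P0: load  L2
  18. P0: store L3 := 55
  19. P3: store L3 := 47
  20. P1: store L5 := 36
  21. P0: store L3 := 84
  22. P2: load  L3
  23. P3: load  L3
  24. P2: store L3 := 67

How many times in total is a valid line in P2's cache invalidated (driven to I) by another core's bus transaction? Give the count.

  op1 P0: store L3 := 82 → M/I/I/I on L3; bus BusRdX; mem=0
  op2 P3: load  L6 → I/I/I/S on L6; bus BusRd; mem=20
  op3 P3: load  L3 → S/I/I/S on L3; bus BusRd Flush; mem=82
  op4 P0: load  L7 → S/I/I/I on L7; bus BusRd; mem=20
  op5 P3: store L2 := 50 → I/I/I/M on L2; bus BusRdX; mem=20
  op6 P0: load  L7 → S/I/I/I on L7; bus (none); mem=20
  op7 P0: load  L3 → S/I/I/S on L3; bus (none); mem=82
  op8 P0: load  L3 → S/I/I/S on L3; bus (none); mem=82
  op9 P3: store L3 := 19 → I/I/I/M on L3; bus BusRdX; mem=82
  op10 P3: store L3 := 92 → I/I/I/M on L3; bus (none); mem=82
  op11 P0: load  L6 → S/I/I/S on L6; bus BusRd; mem=20
  op12 P0: store L3 := 29 → M/I/I/I on L3; bus BusRdX Flush; mem=92
  op13 P3: load  L3 → S/I/I/S on L3; bus BusRd Flush; mem=29
  op14 P1: load  L3 → S/S/I/S on L3; bus BusRd; mem=29
  op15 P0: store L3 := 23 → M/I/I/I on L3; bus BusRdX; mem=29
  op16 P2: store L0 := 22 → I/I/M/I on L0; bus BusRdX; mem=50
  op17 P0: load  L2 → S/I/I/S on L2; bus BusRd Flush; mem=50
  op18 P0: store L3 := 55 → M/I/I/I on L3; bus (none); mem=29
  op19 P3: store L3 := 47 → I/I/I/M on L3; bus BusRdX Flush; mem=55
  op20 P1: store L5 := 36 → I/M/I/I on L5; bus BusRdX; mem=10
  op21 P0: store L3 := 84 → M/I/I/I on L3; bus BusRdX Flush; mem=47
  op22 P2: load  L3 → S/I/S/I on L3; bus BusRd Flush; mem=84
  op23 P3: load  L3 → S/I/S/S on L3; bus BusRd; mem=84
  op24 P2: store L3 := 67 → I/I/M/I on L3; bus BusRdX; mem=84

invalidations = 0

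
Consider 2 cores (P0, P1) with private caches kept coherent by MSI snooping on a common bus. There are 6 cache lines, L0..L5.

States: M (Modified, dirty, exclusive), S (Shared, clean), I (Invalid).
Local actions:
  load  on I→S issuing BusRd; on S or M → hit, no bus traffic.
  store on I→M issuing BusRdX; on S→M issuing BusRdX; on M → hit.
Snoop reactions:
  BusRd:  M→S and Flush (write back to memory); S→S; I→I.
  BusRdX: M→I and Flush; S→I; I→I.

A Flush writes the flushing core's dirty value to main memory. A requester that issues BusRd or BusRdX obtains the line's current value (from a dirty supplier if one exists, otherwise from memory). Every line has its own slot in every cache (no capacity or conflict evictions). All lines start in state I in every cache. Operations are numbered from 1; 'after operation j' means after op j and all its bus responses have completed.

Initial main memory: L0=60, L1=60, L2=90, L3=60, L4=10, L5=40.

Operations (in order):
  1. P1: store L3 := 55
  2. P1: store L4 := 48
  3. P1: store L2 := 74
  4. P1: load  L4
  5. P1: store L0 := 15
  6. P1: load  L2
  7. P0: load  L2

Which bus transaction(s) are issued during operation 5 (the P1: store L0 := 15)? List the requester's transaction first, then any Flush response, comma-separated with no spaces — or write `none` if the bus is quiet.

bus = BusRdX

1. P1: store L3 := 55  bus=[BusRdX]  L3: P0=I P1=M  mem[L3]=60
2. P1: store L4 := 48  bus=[BusRdX]  L4: P0=I P1=M  mem[L4]=10
3. P1: store L2 := 74  bus=[BusRdX]  L2: P0=I P1=M  mem[L2]=90
4. P1: load  L4  bus=[-]  L4: P0=I P1=M  mem[L4]=10
5. P1: store L0 := 15  bus=[BusRdX]  L0: P0=I P1=M  mem[L0]=60
6. P1: load  L2  bus=[-]  L2: P0=I P1=M  mem[L2]=90
7. P0: load  L2  bus=[BusRd,Flush]  L2: P0=S P1=S  mem[L2]=74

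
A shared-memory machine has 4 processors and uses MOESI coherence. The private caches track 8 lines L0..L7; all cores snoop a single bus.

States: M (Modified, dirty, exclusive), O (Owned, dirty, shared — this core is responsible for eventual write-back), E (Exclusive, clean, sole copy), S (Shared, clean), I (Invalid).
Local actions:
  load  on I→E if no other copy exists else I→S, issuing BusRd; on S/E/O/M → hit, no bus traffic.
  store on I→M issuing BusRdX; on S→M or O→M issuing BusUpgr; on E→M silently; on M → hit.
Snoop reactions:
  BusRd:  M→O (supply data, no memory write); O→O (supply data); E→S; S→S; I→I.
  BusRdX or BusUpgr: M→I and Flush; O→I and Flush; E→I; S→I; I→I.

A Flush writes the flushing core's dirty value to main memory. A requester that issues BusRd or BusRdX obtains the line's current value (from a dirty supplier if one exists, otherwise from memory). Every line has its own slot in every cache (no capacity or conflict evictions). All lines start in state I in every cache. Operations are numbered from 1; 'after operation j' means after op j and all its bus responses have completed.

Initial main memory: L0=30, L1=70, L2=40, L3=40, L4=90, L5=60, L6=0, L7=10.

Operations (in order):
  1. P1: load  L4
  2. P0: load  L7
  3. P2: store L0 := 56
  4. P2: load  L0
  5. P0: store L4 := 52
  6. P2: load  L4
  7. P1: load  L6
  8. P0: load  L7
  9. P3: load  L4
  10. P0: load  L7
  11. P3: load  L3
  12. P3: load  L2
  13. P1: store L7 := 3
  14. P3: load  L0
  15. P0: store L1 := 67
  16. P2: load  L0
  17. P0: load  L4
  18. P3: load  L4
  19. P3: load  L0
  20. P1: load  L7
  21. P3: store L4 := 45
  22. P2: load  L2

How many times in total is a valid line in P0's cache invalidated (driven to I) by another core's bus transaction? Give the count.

invalidations = 2

step 1: P1: load  L4  ⟶  IEII  (L4)  txn=BusRd  M[L4]=90
step 2: P0: load  L7  ⟶  EIII  (L7)  txn=BusRd  M[L7]=10
step 3: P2: store L0 := 56  ⟶  IIMI  (L0)  txn=BusRdX  M[L0]=30
step 4: P2: load  L0  ⟶  IIMI  (L0)  txn=∅  M[L0]=30
step 5: P0: store L4 := 52  ⟶  MIII  (L4)  txn=BusRdX  M[L4]=90
step 6: P2: load  L4  ⟶  OISI  (L4)  txn=BusRd  M[L4]=90
step 7: P1: load  L6  ⟶  IEII  (L6)  txn=BusRd  M[L6]=0
step 8: P0: load  L7  ⟶  EIII  (L7)  txn=∅  M[L7]=10
step 9: P3: load  L4  ⟶  OISS  (L4)  txn=BusRd  M[L4]=90
step 10: P0: load  L7  ⟶  EIII  (L7)  txn=∅  M[L7]=10
step 11: P3: load  L3  ⟶  IIIE  (L3)  txn=BusRd  M[L3]=40
step 12: P3: load  L2  ⟶  IIIE  (L2)  txn=BusRd  M[L2]=40
step 13: P1: store L7 := 3  ⟶  IMII  (L7)  txn=BusRdX  M[L7]=10
step 14: P3: load  L0  ⟶  IIOS  (L0)  txn=BusRd  M[L0]=30
step 15: P0: store L1 := 67  ⟶  MIII  (L1)  txn=BusRdX  M[L1]=70
step 16: P2: load  L0  ⟶  IIOS  (L0)  txn=∅  M[L0]=30
step 17: P0: load  L4  ⟶  OISS  (L4)  txn=∅  M[L4]=90
step 18: P3: load  L4  ⟶  OISS  (L4)  txn=∅  M[L4]=90
step 19: P3: load  L0  ⟶  IIOS  (L0)  txn=∅  M[L0]=30
step 20: P1: load  L7  ⟶  IMII  (L7)  txn=∅  M[L7]=10
step 21: P3: store L4 := 45  ⟶  IIIM  (L4)  txn=BusUpgr+Flush  M[L4]=52
step 22: P2: load  L2  ⟶  IISS  (L2)  txn=BusRd  M[L2]=40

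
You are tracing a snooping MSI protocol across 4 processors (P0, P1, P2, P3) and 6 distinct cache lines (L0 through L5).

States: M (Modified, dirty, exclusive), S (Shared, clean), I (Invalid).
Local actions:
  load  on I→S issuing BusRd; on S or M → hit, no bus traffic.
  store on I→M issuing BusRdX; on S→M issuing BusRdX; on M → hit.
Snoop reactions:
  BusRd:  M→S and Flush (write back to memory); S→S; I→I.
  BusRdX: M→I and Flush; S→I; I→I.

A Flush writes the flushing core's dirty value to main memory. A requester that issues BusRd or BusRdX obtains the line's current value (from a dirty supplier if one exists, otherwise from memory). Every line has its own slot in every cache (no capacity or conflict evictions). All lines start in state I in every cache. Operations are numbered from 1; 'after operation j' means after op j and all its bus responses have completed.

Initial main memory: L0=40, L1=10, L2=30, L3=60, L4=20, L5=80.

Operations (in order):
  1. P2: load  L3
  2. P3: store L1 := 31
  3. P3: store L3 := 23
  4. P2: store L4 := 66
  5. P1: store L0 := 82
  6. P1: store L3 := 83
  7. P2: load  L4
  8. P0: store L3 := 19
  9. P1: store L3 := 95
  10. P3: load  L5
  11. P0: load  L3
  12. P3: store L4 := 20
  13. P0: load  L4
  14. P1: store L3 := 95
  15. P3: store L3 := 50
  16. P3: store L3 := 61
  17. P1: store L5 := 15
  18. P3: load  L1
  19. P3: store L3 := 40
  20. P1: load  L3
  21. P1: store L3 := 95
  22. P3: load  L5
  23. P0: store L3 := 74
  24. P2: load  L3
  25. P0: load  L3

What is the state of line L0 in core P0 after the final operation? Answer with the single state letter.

[1] P2: load  L3 | P0:I, P1:I, P2:S(60), P3:I | bus: BusRd
[2] P3: store L1 := 31 | P0:I, P1:I, P2:I, P3:M(31) | bus: BusRdX
[3] P3: store L3 := 23 | P0:I, P1:I, P2:I, P3:M(23) | bus: BusRdX
[4] P2: store L4 := 66 | P0:I, P1:I, P2:M(66), P3:I | bus: BusRdX
[5] P1: store L0 := 82 | P0:I, P1:M(82), P2:I, P3:I | bus: BusRdX
[6] P1: store L3 := 83 | P0:I, P1:M(83), P2:I, P3:I | bus: BusRdX,Flush
[7] P2: load  L4 | P0:I, P1:I, P2:M(66), P3:I | bus: none
[8] P0: store L3 := 19 | P0:M(19), P1:I, P2:I, P3:I | bus: BusRdX,Flush
[9] P1: store L3 := 95 | P0:I, P1:M(95), P2:I, P3:I | bus: BusRdX,Flush
[10] P3: load  L5 | P0:I, P1:I, P2:I, P3:S(80) | bus: BusRd
[11] P0: load  L3 | P0:S(95), P1:S(95), P2:I, P3:I | bus: BusRd,Flush
[12] P3: store L4 := 20 | P0:I, P1:I, P2:I, P3:M(20) | bus: BusRdX,Flush
[13] P0: load  L4 | P0:S(20), P1:I, P2:I, P3:S(20) | bus: BusRd,Flush
[14] P1: store L3 := 95 | P0:I, P1:M(95), P2:I, P3:I | bus: BusRdX
[15] P3: store L3 := 50 | P0:I, P1:I, P2:I, P3:M(50) | bus: BusRdX,Flush
[16] P3: store L3 := 61 | P0:I, P1:I, P2:I, P3:M(61) | bus: none
[17] P1: store L5 := 15 | P0:I, P1:M(15), P2:I, P3:I | bus: BusRdX
[18] P3: load  L1 | P0:I, P1:I, P2:I, P3:M(31) | bus: none
[19] P3: store L3 := 40 | P0:I, P1:I, P2:I, P3:M(40) | bus: none
[20] P1: load  L3 | P0:I, P1:S(40), P2:I, P3:S(40) | bus: BusRd,Flush
[21] P1: store L3 := 95 | P0:I, P1:M(95), P2:I, P3:I | bus: BusRdX
[22] P3: load  L5 | P0:I, P1:S(15), P2:I, P3:S(15) | bus: BusRd,Flush
[23] P0: store L3 := 74 | P0:M(74), P1:I, P2:I, P3:I | bus: BusRdX,Flush
[24] P2: load  L3 | P0:S(74), P1:I, P2:S(74), P3:I | bus: BusRd,Flush
[25] P0: load  L3 | P0:S(74), P1:I, P2:S(74), P3:I | bus: none

state = I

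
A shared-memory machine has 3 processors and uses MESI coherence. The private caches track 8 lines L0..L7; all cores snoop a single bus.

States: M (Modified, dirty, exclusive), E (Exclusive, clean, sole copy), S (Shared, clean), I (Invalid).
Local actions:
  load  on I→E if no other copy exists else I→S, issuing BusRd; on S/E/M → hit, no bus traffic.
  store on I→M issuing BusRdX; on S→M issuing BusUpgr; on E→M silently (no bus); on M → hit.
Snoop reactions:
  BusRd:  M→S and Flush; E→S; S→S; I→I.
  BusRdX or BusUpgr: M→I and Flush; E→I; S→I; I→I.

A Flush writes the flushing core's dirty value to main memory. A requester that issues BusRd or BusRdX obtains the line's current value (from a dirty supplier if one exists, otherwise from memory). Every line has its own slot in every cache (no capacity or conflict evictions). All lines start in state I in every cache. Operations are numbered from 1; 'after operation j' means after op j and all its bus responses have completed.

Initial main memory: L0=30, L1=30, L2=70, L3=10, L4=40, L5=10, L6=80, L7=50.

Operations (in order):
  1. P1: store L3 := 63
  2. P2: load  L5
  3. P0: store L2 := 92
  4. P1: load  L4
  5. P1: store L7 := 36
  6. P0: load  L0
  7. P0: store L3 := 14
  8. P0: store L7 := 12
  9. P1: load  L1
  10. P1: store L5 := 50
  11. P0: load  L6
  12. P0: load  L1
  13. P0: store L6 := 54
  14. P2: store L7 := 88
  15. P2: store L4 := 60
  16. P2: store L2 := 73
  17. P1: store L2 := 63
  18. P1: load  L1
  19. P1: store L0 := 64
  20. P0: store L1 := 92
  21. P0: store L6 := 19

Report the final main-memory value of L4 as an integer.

step 1: P1: store L3 := 63  ⟶  IMI  (L3)  txn=BusRdX  M[L3]=10
step 2: P2: load  L5  ⟶  IIE  (L5)  txn=BusRd  M[L5]=10
step 3: P0: store L2 := 92  ⟶  MII  (L2)  txn=BusRdX  M[L2]=70
step 4: P1: load  L4  ⟶  IEI  (L4)  txn=BusRd  M[L4]=40
step 5: P1: store L7 := 36  ⟶  IMI  (L7)  txn=BusRdX  M[L7]=50
step 6: P0: load  L0  ⟶  EII  (L0)  txn=BusRd  M[L0]=30
step 7: P0: store L3 := 14  ⟶  MII  (L3)  txn=BusRdX+Flush  M[L3]=63
step 8: P0: store L7 := 12  ⟶  MII  (L7)  txn=BusRdX+Flush  M[L7]=36
step 9: P1: load  L1  ⟶  IEI  (L1)  txn=BusRd  M[L1]=30
step 10: P1: store L5 := 50  ⟶  IMI  (L5)  txn=BusRdX  M[L5]=10
step 11: P0: load  L6  ⟶  EII  (L6)  txn=BusRd  M[L6]=80
step 12: P0: load  L1  ⟶  SSI  (L1)  txn=BusRd  M[L1]=30
step 13: P0: store L6 := 54  ⟶  MII  (L6)  txn=∅  M[L6]=80
step 14: P2: store L7 := 88  ⟶  IIM  (L7)  txn=BusRdX+Flush  M[L7]=12
step 15: P2: store L4 := 60  ⟶  IIM  (L4)  txn=BusRdX  M[L4]=40
step 16: P2: store L2 := 73  ⟶  IIM  (L2)  txn=BusRdX+Flush  M[L2]=92
step 17: P1: store L2 := 63  ⟶  IMI  (L2)  txn=BusRdX+Flush  M[L2]=73
step 18: P1: load  L1  ⟶  SSI  (L1)  txn=∅  M[L1]=30
step 19: P1: store L0 := 64  ⟶  IMI  (L0)  txn=BusRdX  M[L0]=30
step 20: P0: store L1 := 92  ⟶  MII  (L1)  txn=BusUpgr  M[L1]=30
step 21: P0: store L6 := 19  ⟶  MII  (L6)  txn=∅  M[L6]=80

memory[L4] = 40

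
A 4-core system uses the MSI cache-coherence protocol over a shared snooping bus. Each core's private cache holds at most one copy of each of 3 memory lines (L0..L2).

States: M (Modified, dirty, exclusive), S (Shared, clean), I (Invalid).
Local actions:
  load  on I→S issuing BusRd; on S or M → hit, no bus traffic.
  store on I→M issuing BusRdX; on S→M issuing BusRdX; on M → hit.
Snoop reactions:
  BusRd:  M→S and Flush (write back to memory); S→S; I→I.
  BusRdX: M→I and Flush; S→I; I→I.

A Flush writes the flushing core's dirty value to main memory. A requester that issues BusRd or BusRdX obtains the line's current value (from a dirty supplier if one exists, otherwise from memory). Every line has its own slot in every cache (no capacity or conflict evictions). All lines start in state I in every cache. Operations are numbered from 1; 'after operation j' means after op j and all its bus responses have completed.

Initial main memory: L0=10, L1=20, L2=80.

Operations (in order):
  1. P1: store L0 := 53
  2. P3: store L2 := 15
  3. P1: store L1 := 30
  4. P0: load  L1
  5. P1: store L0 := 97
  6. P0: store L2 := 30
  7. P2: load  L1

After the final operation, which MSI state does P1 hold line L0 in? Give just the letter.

state = M

step 1: P1: store L0 := 53  ⟶  IMII  (L0)  txn=BusRdX  M[L0]=10
step 2: P3: store L2 := 15  ⟶  IIIM  (L2)  txn=BusRdX  M[L2]=80
step 3: P1: store L1 := 30  ⟶  IMII  (L1)  txn=BusRdX  M[L1]=20
step 4: P0: load  L1  ⟶  SSII  (L1)  txn=BusRd+Flush  M[L1]=30
step 5: P1: store L0 := 97  ⟶  IMII  (L0)  txn=∅  M[L0]=10
step 6: P0: store L2 := 30  ⟶  MIII  (L2)  txn=BusRdX+Flush  M[L2]=15
step 7: P2: load  L1  ⟶  SSSI  (L1)  txn=BusRd  M[L1]=30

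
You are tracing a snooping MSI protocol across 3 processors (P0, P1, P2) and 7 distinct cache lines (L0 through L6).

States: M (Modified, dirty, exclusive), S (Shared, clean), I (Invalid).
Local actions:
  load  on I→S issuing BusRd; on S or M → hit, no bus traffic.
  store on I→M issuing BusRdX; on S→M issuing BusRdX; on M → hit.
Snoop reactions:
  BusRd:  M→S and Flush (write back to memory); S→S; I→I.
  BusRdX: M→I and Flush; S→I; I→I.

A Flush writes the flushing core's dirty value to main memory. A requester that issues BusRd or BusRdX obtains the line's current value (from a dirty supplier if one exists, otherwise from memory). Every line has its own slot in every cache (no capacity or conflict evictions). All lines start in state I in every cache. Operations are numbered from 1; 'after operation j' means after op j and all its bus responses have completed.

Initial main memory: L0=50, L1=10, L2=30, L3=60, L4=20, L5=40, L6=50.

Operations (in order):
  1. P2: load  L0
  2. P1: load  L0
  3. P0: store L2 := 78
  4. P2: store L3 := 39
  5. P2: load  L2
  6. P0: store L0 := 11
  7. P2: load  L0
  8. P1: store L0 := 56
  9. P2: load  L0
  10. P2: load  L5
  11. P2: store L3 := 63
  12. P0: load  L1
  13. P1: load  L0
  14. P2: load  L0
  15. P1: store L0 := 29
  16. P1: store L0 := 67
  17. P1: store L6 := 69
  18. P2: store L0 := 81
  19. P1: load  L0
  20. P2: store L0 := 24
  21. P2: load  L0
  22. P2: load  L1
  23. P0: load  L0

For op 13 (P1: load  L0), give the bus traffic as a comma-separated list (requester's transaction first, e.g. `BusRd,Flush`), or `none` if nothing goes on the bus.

[1] P2: load  L0 | P0:I, P1:I, P2:S(50) | bus: BusRd
[2] P1: load  L0 | P0:I, P1:S(50), P2:S(50) | bus: BusRd
[3] P0: store L2 := 78 | P0:M(78), P1:I, P2:I | bus: BusRdX
[4] P2: store L3 := 39 | P0:I, P1:I, P2:M(39) | bus: BusRdX
[5] P2: load  L2 | P0:S(78), P1:I, P2:S(78) | bus: BusRd,Flush
[6] P0: store L0 := 11 | P0:M(11), P1:I, P2:I | bus: BusRdX
[7] P2: load  L0 | P0:S(11), P1:I, P2:S(11) | bus: BusRd,Flush
[8] P1: store L0 := 56 | P0:I, P1:M(56), P2:I | bus: BusRdX
[9] P2: load  L0 | P0:I, P1:S(56), P2:S(56) | bus: BusRd,Flush
[10] P2: load  L5 | P0:I, P1:I, P2:S(40) | bus: BusRd
[11] P2: store L3 := 63 | P0:I, P1:I, P2:M(63) | bus: none
[12] P0: load  L1 | P0:S(10), P1:I, P2:I | bus: BusRd
[13] P1: load  L0 | P0:I, P1:S(56), P2:S(56) | bus: none
[14] P2: load  L0 | P0:I, P1:S(56), P2:S(56) | bus: none
[15] P1: store L0 := 29 | P0:I, P1:M(29), P2:I | bus: BusRdX
[16] P1: store L0 := 67 | P0:I, P1:M(67), P2:I | bus: none
[17] P1: store L6 := 69 | P0:I, P1:M(69), P2:I | bus: BusRdX
[18] P2: store L0 := 81 | P0:I, P1:I, P2:M(81) | bus: BusRdX,Flush
[19] P1: load  L0 | P0:I, P1:S(81), P2:S(81) | bus: BusRd,Flush
[20] P2: store L0 := 24 | P0:I, P1:I, P2:M(24) | bus: BusRdX
[21] P2: load  L0 | P0:I, P1:I, P2:M(24) | bus: none
[22] P2: load  L1 | P0:S(10), P1:I, P2:S(10) | bus: BusRd
[23] P0: load  L0 | P0:S(24), P1:I, P2:S(24) | bus: BusRd,Flush

bus = none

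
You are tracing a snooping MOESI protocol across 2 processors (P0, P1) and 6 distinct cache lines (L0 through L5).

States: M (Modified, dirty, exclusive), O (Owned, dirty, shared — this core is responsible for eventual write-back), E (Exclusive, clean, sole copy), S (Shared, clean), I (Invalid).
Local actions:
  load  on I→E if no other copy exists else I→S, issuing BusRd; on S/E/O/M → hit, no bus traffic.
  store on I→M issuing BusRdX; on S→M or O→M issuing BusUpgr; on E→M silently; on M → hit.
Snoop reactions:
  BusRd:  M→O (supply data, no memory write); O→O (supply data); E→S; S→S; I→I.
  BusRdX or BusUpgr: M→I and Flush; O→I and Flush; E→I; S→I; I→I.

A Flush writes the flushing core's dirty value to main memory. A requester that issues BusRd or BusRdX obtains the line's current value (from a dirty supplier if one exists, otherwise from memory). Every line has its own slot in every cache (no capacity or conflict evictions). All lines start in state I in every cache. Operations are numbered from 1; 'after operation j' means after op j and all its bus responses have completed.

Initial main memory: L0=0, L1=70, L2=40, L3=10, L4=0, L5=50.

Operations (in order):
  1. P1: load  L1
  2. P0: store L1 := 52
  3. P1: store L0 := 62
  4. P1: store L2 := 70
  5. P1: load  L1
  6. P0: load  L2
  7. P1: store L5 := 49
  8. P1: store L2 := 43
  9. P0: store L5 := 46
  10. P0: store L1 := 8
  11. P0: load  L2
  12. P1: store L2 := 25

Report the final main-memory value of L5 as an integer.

  op1 P1: load  L1 → I/E on L1; bus BusRd; mem=70
  op2 P0: store L1 := 52 → M/I on L1; bus BusRdX; mem=70
  op3 P1: store L0 := 62 → I/M on L0; bus BusRdX; mem=0
  op4 P1: store L2 := 70 → I/M on L2; bus BusRdX; mem=40
  op5 P1: load  L1 → O/S on L1; bus BusRd; mem=70
  op6 P0: load  L2 → S/O on L2; bus BusRd; mem=40
  op7 P1: store L5 := 49 → I/M on L5; bus BusRdX; mem=50
  op8 P1: store L2 := 43 → I/M on L2; bus BusUpgr; mem=40
  op9 P0: store L5 := 46 → M/I on L5; bus BusRdX Flush; mem=49
  op10 P0: store L1 := 8 → M/I on L1; bus BusUpgr; mem=70
  op11 P0: load  L2 → S/O on L2; bus BusRd; mem=40
  op12 P1: store L2 := 25 → I/M on L2; bus BusUpgr; mem=40

memory[L5] = 49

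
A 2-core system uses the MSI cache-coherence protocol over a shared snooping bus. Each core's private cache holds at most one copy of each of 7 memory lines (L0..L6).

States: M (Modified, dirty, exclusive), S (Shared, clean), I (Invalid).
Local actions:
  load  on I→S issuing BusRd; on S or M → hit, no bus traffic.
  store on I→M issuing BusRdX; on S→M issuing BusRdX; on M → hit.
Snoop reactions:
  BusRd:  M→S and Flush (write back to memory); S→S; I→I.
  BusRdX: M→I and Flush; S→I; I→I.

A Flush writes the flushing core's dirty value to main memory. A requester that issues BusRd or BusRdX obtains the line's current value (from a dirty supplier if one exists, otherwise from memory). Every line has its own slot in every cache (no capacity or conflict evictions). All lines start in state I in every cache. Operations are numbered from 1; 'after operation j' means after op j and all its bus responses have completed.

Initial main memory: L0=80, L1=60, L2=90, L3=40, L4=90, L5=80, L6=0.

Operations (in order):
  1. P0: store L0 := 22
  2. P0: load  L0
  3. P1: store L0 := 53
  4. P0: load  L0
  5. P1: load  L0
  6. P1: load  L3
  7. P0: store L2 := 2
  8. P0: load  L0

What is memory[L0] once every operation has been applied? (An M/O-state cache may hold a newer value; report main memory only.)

[1] P0: store L0 := 22 | P0:M(22), P1:I | bus: BusRdX
[2] P0: load  L0 | P0:M(22), P1:I | bus: none
[3] P1: store L0 := 53 | P0:I, P1:M(53) | bus: BusRdX,Flush
[4] P0: load  L0 | P0:S(53), P1:S(53) | bus: BusRd,Flush
[5] P1: load  L0 | P0:S(53), P1:S(53) | bus: none
[6] P1: load  L3 | P0:I, P1:S(40) | bus: BusRd
[7] P0: store L2 := 2 | P0:M(2), P1:I | bus: BusRdX
[8] P0: load  L0 | P0:S(53), P1:S(53) | bus: none

memory[L0] = 53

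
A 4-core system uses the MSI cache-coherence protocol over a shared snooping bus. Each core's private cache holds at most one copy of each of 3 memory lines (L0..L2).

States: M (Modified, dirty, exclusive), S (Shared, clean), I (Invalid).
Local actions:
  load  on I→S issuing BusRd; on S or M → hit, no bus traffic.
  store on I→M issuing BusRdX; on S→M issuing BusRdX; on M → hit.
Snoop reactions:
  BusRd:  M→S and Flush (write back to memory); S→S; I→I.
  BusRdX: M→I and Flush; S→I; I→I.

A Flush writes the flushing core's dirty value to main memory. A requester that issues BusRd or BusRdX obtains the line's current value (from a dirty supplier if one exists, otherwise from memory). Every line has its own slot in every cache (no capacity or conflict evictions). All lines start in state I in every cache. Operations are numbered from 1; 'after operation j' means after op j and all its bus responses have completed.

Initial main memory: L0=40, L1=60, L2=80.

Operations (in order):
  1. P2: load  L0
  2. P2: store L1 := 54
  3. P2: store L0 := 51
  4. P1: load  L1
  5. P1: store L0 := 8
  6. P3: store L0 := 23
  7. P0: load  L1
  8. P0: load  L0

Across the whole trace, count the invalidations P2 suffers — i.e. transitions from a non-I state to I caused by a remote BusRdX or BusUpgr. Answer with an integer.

  op1 P2: load  L0 → I/I/S/I on L0; bus BusRd; mem=40
  op2 P2: store L1 := 54 → I/I/M/I on L1; bus BusRdX; mem=60
  op3 P2: store L0 := 51 → I/I/M/I on L0; bus BusRdX; mem=40
  op4 P1: load  L1 → I/S/S/I on L1; bus BusRd Flush; mem=54
  op5 P1: store L0 := 8 → I/M/I/I on L0; bus BusRdX Flush; mem=51
  op6 P3: store L0 := 23 → I/I/I/M on L0; bus BusRdX Flush; mem=8
  op7 P0: load  L1 → S/S/S/I on L1; bus BusRd; mem=54
  op8 P0: load  L0 → S/I/I/S on L0; bus BusRd Flush; mem=23

invalidations = 1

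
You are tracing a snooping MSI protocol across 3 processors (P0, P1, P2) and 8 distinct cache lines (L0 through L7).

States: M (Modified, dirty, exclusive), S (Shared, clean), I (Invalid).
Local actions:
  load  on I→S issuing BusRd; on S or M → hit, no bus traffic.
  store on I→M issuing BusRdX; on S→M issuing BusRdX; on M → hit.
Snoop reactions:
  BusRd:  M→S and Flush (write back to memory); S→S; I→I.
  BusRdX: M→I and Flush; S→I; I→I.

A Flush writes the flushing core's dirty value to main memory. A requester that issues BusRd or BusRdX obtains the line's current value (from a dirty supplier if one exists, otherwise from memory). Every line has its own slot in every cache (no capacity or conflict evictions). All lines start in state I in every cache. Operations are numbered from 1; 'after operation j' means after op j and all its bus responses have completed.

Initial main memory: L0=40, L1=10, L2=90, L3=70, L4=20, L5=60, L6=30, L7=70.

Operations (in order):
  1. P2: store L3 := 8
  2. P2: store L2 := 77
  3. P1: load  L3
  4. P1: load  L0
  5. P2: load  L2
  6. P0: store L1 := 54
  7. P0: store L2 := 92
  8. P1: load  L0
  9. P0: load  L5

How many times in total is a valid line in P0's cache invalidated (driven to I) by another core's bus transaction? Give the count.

invalidations = 0

[1] P2: store L3 := 8 | P0:I, P1:I, P2:M(8) | bus: BusRdX
[2] P2: store L2 := 77 | P0:I, P1:I, P2:M(77) | bus: BusRdX
[3] P1: load  L3 | P0:I, P1:S(8), P2:S(8) | bus: BusRd,Flush
[4] P1: load  L0 | P0:I, P1:S(40), P2:I | bus: BusRd
[5] P2: load  L2 | P0:I, P1:I, P2:M(77) | bus: none
[6] P0: store L1 := 54 | P0:M(54), P1:I, P2:I | bus: BusRdX
[7] P0: store L2 := 92 | P0:M(92), P1:I, P2:I | bus: BusRdX,Flush
[8] P1: load  L0 | P0:I, P1:S(40), P2:I | bus: none
[9] P0: load  L5 | P0:S(60), P1:I, P2:I | bus: BusRd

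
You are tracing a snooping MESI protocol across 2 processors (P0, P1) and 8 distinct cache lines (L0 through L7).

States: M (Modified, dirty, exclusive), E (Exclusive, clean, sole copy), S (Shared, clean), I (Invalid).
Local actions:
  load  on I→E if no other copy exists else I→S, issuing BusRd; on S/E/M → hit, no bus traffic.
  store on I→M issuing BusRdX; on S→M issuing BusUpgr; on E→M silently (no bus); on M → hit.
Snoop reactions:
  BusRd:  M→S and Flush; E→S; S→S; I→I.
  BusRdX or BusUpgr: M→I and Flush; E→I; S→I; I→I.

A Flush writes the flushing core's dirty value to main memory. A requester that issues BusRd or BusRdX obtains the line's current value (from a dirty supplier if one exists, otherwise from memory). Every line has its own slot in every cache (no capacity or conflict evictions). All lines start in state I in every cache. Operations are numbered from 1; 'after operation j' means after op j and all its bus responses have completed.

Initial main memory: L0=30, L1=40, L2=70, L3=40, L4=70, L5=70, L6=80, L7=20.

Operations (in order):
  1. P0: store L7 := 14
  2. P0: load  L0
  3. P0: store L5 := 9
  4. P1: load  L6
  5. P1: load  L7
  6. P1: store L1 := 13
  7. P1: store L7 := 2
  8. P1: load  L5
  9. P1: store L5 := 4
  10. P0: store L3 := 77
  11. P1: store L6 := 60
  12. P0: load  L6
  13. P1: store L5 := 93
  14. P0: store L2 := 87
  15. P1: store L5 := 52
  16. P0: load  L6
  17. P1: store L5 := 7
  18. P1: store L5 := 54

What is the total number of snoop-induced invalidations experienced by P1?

invalidations = 0

[1] P0: store L7 := 14 | P0:M(14), P1:I | bus: BusRdX
[2] P0: load  L0 | P0:E(30), P1:I | bus: BusRd
[3] P0: store L5 := 9 | P0:M(9), P1:I | bus: BusRdX
[4] P1: load  L6 | P0:I, P1:E(80) | bus: BusRd
[5] P1: load  L7 | P0:S(14), P1:S(14) | bus: BusRd,Flush
[6] P1: store L1 := 13 | P0:I, P1:M(13) | bus: BusRdX
[7] P1: store L7 := 2 | P0:I, P1:M(2) | bus: BusUpgr
[8] P1: load  L5 | P0:S(9), P1:S(9) | bus: BusRd,Flush
[9] P1: store L5 := 4 | P0:I, P1:M(4) | bus: BusUpgr
[10] P0: store L3 := 77 | P0:M(77), P1:I | bus: BusRdX
[11] P1: store L6 := 60 | P0:I, P1:M(60) | bus: none
[12] P0: load  L6 | P0:S(60), P1:S(60) | bus: BusRd,Flush
[13] P1: store L5 := 93 | P0:I, P1:M(93) | bus: none
[14] P0: store L2 := 87 | P0:M(87), P1:I | bus: BusRdX
[15] P1: store L5 := 52 | P0:I, P1:M(52) | bus: none
[16] P0: load  L6 | P0:S(60), P1:S(60) | bus: none
[17] P1: store L5 := 7 | P0:I, P1:M(7) | bus: none
[18] P1: store L5 := 54 | P0:I, P1:M(54) | bus: none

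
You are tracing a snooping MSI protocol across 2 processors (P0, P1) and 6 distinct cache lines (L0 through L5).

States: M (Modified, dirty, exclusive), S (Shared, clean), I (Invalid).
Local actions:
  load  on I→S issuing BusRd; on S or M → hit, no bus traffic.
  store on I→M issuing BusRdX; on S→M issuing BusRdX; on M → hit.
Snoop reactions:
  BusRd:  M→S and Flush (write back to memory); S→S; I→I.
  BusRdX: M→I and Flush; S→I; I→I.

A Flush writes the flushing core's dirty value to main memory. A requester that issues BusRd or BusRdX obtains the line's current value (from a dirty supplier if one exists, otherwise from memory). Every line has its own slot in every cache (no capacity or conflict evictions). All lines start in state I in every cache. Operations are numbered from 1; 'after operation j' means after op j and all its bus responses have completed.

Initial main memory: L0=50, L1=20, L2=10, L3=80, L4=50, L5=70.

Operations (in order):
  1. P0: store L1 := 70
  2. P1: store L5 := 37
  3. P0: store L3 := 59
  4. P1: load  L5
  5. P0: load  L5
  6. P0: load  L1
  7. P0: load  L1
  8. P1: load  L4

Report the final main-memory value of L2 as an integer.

memory[L2] = 10

1. P0: store L1 := 70  bus=[BusRdX]  L1: P0=M P1=I  mem[L1]=20
2. P1: store L5 := 37  bus=[BusRdX]  L5: P0=I P1=M  mem[L5]=70
3. P0: store L3 := 59  bus=[BusRdX]  L3: P0=M P1=I  mem[L3]=80
4. P1: load  L5  bus=[-]  L5: P0=I P1=M  mem[L5]=70
5. P0: load  L5  bus=[BusRd,Flush]  L5: P0=S P1=S  mem[L5]=37
6. P0: load  L1  bus=[-]  L1: P0=M P1=I  mem[L1]=20
7. P0: load  L1  bus=[-]  L1: P0=M P1=I  mem[L1]=20
8. P1: load  L4  bus=[BusRd]  L4: P0=I P1=S  mem[L4]=50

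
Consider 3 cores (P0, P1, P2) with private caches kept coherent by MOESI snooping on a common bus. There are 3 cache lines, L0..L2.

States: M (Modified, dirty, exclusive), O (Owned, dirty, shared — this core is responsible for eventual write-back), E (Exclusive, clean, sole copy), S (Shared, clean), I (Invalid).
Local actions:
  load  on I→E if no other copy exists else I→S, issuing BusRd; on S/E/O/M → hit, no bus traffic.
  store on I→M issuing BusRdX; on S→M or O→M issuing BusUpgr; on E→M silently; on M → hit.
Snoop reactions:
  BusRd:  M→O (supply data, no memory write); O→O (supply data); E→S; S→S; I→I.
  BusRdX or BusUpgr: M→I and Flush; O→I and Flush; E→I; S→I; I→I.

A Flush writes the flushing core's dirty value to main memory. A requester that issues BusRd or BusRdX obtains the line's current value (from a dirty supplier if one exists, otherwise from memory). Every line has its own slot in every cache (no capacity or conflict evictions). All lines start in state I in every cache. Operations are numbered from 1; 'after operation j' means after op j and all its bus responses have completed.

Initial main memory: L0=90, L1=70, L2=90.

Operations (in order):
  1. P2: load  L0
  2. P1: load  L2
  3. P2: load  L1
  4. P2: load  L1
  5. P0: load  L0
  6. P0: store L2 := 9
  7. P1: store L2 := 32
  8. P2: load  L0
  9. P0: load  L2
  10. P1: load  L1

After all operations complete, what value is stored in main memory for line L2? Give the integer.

memory[L2] = 9

step 1: P2: load  L0  ⟶  IIE  (L0)  txn=BusRd  M[L0]=90
step 2: P1: load  L2  ⟶  IEI  (L2)  txn=BusRd  M[L2]=90
step 3: P2: load  L1  ⟶  IIE  (L1)  txn=BusRd  M[L1]=70
step 4: P2: load  L1  ⟶  IIE  (L1)  txn=∅  M[L1]=70
step 5: P0: load  L0  ⟶  SIS  (L0)  txn=BusRd  M[L0]=90
step 6: P0: store L2 := 9  ⟶  MII  (L2)  txn=BusRdX  M[L2]=90
step 7: P1: store L2 := 32  ⟶  IMI  (L2)  txn=BusRdX+Flush  M[L2]=9
step 8: P2: load  L0  ⟶  SIS  (L0)  txn=∅  M[L0]=90
step 9: P0: load  L2  ⟶  SOI  (L2)  txn=BusRd  M[L2]=9
step 10: P1: load  L1  ⟶  ISS  (L1)  txn=BusRd  M[L1]=70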